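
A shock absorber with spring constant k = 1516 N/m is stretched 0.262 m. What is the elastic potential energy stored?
PE = ½kx² = ½(1516)(0.262)² = 52.03 J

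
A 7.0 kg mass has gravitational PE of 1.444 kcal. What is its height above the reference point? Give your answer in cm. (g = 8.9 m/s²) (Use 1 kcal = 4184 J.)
Convert to SI: m = 7.0 kg, PE = 6041.7 J
h = PE/(mg) = 6041.7/(7.0·8.9) = 96.9775 m = 9698 cm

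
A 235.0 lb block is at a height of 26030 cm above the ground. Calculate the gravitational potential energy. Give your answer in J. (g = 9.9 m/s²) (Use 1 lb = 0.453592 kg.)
Convert to SI: m = 106.594 kg, h = 260.3 m
PE = mgh = (106.594)(9.9)(260.3) = 274700 J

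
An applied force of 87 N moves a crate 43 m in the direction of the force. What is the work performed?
W = F·d = (87)(43) = 3741 J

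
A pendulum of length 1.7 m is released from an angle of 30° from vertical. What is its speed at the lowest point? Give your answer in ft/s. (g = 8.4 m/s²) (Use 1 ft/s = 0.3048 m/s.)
h = L(1 − cosθ) = 1.7(1 − cos30°) = 0.227757 m
v = √(2gh) = √(2·8.4·0.227757) = 1.9561 m/s = 6.418 ft/s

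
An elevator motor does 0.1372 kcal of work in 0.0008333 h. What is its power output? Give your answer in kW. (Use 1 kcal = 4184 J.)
Convert to SI: W = 574.045 J, t = 2.99988 s
P = W/t = 574.045/2.99988 = 191.356 W = 0.1914 kW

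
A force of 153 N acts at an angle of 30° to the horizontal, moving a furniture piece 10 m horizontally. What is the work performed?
W = F·d·cosθ = (153)(10)cos(30°) = 1325 J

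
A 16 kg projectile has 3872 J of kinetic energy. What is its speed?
v = √(2·KE/m) = √(2·3872/16) = 22.0 m/s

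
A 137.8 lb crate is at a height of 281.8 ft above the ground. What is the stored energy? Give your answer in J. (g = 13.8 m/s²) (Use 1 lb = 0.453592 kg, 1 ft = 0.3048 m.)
Convert to SI: m = 62.505 kg, h = 85.8926 m
PE = mgh = (62.505)(13.8)(85.8926) = 74090 J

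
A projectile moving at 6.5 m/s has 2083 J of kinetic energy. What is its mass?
m = 2·KE/v² = 2·2083/(6.5)² = 98.6 kg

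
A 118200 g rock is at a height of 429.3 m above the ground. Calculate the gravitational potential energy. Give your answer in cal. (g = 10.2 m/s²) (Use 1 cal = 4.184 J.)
Convert to SI: m = 118.2 kg, h = 429.3 m
PE = mgh = (118.2)(10.2)(429.3) = 517581 J = 123700 cal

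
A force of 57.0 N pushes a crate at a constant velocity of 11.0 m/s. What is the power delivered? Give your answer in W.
P = Fv = (57.0)(11.0) = 627.0 W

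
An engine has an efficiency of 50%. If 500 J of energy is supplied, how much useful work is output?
W_out = η·W_in = 0.5·500 = 250.0 J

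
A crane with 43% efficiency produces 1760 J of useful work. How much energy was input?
W_in = W_out/η = 1760/0.43 = 4093 J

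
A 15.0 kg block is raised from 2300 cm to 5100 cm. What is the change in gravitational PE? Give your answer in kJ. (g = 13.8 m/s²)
Convert to SI: m = 15.0 kg, Δh = 28.0 m
ΔPE = mgΔh = (15.0)(13.8)(28.0) = 5796.0 J = 5.796 kJ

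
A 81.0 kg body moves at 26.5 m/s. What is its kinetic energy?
KE = ½mv² = ½(81.0)(26.5)² = 28440 J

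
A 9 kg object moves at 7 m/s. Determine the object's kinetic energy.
KE = ½mv² = ½(9)(7)² = 220.5 J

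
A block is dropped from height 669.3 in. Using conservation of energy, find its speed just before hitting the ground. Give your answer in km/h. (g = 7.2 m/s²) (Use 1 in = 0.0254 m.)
Convert to SI: h = 17.0002 m
mgh = ½mv² ⇒ v = √(2gh) = √(2·7.2·17.0002) = 15.6462 m/s = 56.33 km/h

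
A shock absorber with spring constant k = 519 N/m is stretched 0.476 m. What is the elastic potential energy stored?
PE = ½kx² = ½(519)(0.476)² = 58.8 J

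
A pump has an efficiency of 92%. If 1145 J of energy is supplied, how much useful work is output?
W_out = η·W_in = 0.92·1145 = 1053.4 J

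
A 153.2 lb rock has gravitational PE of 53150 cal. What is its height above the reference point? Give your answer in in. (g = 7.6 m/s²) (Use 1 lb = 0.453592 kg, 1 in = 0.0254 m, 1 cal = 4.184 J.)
Convert to SI: m = 69.4903 kg, PE = 222380 J
h = PE/(mg) = 222380/(69.4903·7.6) = 421.073 m = 16580 in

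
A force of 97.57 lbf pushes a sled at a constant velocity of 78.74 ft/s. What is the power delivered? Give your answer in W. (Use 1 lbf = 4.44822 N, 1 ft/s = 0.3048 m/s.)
Convert to SI: F = 434.013 N, v = 24.0 m/s
P = Fv = (434.013)(24.0) = 10420 W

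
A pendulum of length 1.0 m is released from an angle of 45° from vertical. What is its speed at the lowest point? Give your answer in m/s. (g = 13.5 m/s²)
h = L(1 − cosθ) = 1.0(1 − cos45°) = 0.292893 m
v = √(2gh) = √(2·13.5·0.292893) = 2.812 m/s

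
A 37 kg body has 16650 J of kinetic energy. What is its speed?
v = √(2·KE/m) = √(2·16650/37) = 30.0 m/s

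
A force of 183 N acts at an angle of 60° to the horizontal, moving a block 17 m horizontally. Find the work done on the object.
W = F·d·cosθ = (183)(17)cos(60°) = 1556 J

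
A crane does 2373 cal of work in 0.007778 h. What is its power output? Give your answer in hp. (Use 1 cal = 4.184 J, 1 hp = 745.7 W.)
Convert to SI: W = 9928.63 J, t = 28.0008 s
P = W/t = 9928.63/28.0008 = 354.584 W = 0.4755 hp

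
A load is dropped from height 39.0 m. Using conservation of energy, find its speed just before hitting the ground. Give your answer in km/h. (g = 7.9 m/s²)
mgh = ½mv² ⇒ v = √(2gh) = √(2·7.9·39.0) = 24.8234 m/s = 89.36 km/h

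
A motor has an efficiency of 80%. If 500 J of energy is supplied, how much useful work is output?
W_out = η·W_in = 0.8·500 = 400.0 J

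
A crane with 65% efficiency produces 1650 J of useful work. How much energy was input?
W_in = W_out/η = 1650/0.65 = 2538 J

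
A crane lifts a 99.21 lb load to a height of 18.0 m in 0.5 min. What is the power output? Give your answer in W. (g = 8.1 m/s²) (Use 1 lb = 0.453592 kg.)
Convert to SI: m = 45.0009 kg, h = 18.0 m, t = 30.0 s
P = mgh/t = (45.0009)(8.1)(18.0)/30.0 = 218.7 W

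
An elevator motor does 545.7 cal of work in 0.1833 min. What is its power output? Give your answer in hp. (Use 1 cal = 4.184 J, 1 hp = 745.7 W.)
Convert to SI: W = 2283.21 J, t = 10.998 s
P = W/t = 2283.21/10.998 = 207.602 W = 0.2784 hp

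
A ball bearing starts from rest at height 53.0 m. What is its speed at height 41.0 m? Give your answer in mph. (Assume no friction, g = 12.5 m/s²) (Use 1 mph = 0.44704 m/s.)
mgh₁ = mgh₂ + ½mv² ⇒ v = √(2g(h₁−h₂)) = √(2·12.5·12.0) = 17.3205 m/s = 38.74 mph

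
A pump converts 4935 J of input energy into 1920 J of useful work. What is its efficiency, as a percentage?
η = W_out/W_in = 1920/4935 = 38.91%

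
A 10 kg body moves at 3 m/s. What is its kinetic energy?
KE = ½mv² = ½(10)(3)² = 45.0 J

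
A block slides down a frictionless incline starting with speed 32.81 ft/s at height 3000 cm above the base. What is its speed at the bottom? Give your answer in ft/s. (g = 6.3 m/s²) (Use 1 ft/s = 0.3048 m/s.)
Convert to SI: v₀ = 10.0005 m/s, h = 30.0 m
½mv₀² + mgh = ½mv² ⇒ v = √(v₀² + 2gh) = √(10.0005² + 2·6.3·30.0) = 21.8634 m/s = 71.73 ft/s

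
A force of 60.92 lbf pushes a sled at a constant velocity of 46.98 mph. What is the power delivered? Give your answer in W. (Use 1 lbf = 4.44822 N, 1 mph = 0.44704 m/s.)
Convert to SI: F = 270.986 N, v = 21.0019 m/s
P = Fv = (270.986)(21.0019) = 5691 W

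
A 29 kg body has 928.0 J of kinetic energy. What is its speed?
v = √(2·KE/m) = √(2·928.0/29) = 8.0 m/s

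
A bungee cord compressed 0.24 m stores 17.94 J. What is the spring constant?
k = 2·PE/x² = 2·17.94/(0.24)² = 622.9 N/m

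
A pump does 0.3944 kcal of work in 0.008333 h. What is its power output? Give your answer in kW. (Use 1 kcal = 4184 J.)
Convert to SI: W = 1650.17 J, t = 29.9988 s
P = W/t = 1650.17/29.9988 = 55.0079 W = 0.05501 kW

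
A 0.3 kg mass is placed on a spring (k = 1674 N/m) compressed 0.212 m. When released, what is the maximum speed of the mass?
½kx² = ½mv² ⇒ v = x√(k/m) = (0.212)√(1674/0.3) = 15.84 m/s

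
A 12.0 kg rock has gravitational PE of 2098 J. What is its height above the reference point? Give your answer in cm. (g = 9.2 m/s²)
h = PE/(mg) = 2098.0/(12.0·9.2) = 19.0036 m = 1900 cm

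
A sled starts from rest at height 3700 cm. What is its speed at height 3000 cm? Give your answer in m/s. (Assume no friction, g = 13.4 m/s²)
Convert to SI: h₁−h₂ = 7.0 m
mgh₁ = mgh₂ + ½mv² ⇒ v = √(2g(h₁−h₂)) = √(2·13.4·7.0) = 13.7 m/s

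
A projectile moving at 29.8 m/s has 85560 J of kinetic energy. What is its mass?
m = 2·KE/v² = 2·85560/(29.8)² = 192.7 kg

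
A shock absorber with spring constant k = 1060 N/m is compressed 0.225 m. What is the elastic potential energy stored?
PE = ½kx² = ½(1060)(0.225)² = 26.83 J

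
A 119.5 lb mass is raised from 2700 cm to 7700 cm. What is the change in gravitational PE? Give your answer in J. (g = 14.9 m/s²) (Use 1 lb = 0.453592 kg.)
Convert to SI: m = 54.2042 kg, Δh = 50.0 m
ΔPE = mgΔh = (54.2042)(14.9)(50.0) = 40380 J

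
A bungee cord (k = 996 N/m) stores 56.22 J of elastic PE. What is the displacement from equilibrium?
x = √(2·PE/k) = √(2·56.22/996) = 0.336 m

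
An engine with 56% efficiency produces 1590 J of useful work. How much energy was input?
W_in = W_out/η = 1590/0.56 = 2839 J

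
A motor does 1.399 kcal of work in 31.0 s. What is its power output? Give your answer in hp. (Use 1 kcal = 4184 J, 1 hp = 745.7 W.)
Convert to SI: W = 5853.42 J, t = 31.0 s
P = W/t = 5853.42/31.0 = 188.82 W = 0.2532 hp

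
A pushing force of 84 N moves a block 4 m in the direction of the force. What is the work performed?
W = F·d = (84)(4) = 336.0 J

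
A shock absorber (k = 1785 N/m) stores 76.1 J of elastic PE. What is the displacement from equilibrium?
x = √(2·PE/k) = √(2·76.1/1785) = 0.292 m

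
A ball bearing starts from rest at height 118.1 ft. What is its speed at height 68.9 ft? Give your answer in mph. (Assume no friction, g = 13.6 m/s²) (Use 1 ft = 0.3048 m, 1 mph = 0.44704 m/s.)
Convert to SI: h₁−h₂ = 14.9962 m
mgh₁ = mgh₂ + ½mv² ⇒ v = √(2g(h₁−h₂)) = √(2·13.6·14.9962) = 20.1964 m/s = 45.18 mph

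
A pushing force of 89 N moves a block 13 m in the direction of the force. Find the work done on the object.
W = F·d = (89)(13) = 1157 J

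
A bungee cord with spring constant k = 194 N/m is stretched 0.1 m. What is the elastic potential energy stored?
PE = ½kx² = ½(194)(0.1)² = 0.97 J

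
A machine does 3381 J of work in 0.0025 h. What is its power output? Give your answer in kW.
Convert to SI: W = 3381.0 J, t = 9.0 s
P = W/t = 3381.0/9.0 = 375.667 W = 0.3757 kW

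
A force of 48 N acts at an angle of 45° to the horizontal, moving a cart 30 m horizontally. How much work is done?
W = F·d·cosθ = (48)(30)cos(45°) = 1018 J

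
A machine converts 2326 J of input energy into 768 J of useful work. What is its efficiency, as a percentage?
η = W_out/W_in = 768/2326 = 33.02%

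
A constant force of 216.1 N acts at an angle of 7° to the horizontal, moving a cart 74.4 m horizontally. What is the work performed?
W = F·d·cosθ = (216.1)(74.4)cos(7°) = 15960 J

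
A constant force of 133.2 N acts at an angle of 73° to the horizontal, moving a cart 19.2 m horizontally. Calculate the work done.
W = F·d·cosθ = (133.2)(19.2)cos(73°) = 747.7 J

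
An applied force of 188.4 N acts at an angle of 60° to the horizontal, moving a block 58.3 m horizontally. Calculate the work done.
W = F·d·cosθ = (188.4)(58.3)cos(60°) = 5492 J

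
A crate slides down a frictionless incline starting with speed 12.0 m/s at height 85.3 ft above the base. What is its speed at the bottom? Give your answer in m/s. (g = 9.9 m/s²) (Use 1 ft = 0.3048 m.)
Convert to SI: v₀ = 12.0 m/s, h = 25.9994 m
½mv₀² + mgh = ½mv² ⇒ v = √(v₀² + 2gh) = √(12.0² + 2·9.9·25.9994) = 25.67 m/s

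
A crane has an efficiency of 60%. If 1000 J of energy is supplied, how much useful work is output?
W_out = η·W_in = 0.6·1000 = 600.0 J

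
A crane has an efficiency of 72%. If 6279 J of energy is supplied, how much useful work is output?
W_out = η·W_in = 0.72·6279 = 4520.88 J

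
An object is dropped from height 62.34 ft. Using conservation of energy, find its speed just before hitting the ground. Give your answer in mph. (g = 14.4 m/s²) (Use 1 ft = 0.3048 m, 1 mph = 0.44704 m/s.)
Convert to SI: h = 19.0012 m
mgh = ½mv² ⇒ v = √(2gh) = √(2·14.4·19.0012) = 23.3931 m/s = 52.33 mph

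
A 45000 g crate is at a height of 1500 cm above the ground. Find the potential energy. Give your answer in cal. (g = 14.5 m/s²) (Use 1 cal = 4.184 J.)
Convert to SI: m = 45.0 kg, h = 15.0 m
PE = mgh = (45.0)(14.5)(15.0) = 9787.5 J = 2339 cal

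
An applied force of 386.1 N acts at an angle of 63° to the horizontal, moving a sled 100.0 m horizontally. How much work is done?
W = F·d·cosθ = (386.1)(100.0)cos(63°) = 17530 J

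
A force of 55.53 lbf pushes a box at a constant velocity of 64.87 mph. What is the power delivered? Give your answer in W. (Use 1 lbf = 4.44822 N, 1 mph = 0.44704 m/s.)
Convert to SI: F = 247.01 N, v = 28.9995 m/s
P = Fv = (247.01)(28.9995) = 7163 W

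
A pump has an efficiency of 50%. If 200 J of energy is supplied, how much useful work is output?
W_out = η·W_in = 0.5·200 = 100.0 J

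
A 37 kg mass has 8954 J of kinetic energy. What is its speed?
v = √(2·KE/m) = √(2·8954/37) = 22.0 m/s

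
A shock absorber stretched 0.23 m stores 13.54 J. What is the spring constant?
k = 2·PE/x² = 2·13.54/(0.23)² = 511.9 N/m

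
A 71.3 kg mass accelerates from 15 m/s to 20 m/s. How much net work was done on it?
W = ΔKE = ½m(v₂² − v₁²) = ½(71.3)(20² − 15²) = 6238.75 J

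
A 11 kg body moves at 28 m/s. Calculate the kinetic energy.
KE = ½mv² = ½(11)(28)² = 4312.0 J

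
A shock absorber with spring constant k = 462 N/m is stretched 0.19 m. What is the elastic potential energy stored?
PE = ½kx² = ½(462)(0.19)² = 8.339 J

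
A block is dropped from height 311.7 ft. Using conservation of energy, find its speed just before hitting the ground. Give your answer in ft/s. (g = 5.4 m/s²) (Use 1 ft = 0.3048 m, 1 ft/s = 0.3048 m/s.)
Convert to SI: h = 95.0062 m
mgh = ½mv² ⇒ v = √(2gh) = √(2·5.4·95.0062) = 32.0323 m/s = 105.1 ft/s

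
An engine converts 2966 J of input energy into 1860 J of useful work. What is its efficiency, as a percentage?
η = W_out/W_in = 1860/2966 = 62.71%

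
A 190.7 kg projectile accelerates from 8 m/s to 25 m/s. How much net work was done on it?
W = ΔKE = ½m(v₂² − v₁²) = ½(190.7)(25² − 8²) = 53491.35 J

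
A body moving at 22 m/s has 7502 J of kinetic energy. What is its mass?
m = 2·KE/v² = 2·7502/(22)² = 31.0 kg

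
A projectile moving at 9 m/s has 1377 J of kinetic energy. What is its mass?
m = 2·KE/v² = 2·1377/(9)² = 34.0 kg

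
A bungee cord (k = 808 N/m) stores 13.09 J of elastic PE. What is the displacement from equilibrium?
x = √(2·PE/k) = √(2·13.09/808) = 0.18 m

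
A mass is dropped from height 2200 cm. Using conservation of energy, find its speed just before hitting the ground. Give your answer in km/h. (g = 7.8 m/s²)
Convert to SI: h = 22.0 m
mgh = ½mv² ⇒ v = √(2gh) = √(2·7.8·22.0) = 18.5257 m/s = 66.69 km/h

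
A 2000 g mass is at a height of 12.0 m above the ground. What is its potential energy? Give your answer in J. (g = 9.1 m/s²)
Convert to SI: m = 2.0 kg, h = 12.0 m
PE = mgh = (2.0)(9.1)(12.0) = 218.4 J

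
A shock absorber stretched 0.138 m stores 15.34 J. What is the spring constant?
k = 2·PE/x² = 2·15.34/(0.138)² = 1611 N/m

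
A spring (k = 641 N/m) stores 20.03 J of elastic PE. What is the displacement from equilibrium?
x = √(2·PE/k) = √(2·20.03/641) = 0.25 m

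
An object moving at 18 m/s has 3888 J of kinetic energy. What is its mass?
m = 2·KE/v² = 2·3888/(18)² = 24.0 kg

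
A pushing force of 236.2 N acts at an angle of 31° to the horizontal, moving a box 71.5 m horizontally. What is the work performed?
W = F·d·cosθ = (236.2)(71.5)cos(31°) = 14480 J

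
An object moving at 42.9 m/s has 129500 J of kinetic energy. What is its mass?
m = 2·KE/v² = 2·129500/(42.9)² = 140.7 kg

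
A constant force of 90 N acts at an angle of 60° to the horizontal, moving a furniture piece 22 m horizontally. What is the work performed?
W = F·d·cosθ = (90)(22)cos(60°) = 990.0 J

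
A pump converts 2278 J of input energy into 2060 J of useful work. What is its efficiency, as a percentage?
η = W_out/W_in = 2060/2278 = 90.43%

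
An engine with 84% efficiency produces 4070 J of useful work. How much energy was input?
W_in = W_out/η = 4070/0.84 = 4845 J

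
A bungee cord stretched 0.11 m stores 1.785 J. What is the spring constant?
k = 2·PE/x² = 2·1.785/(0.11)² = 295.0 N/m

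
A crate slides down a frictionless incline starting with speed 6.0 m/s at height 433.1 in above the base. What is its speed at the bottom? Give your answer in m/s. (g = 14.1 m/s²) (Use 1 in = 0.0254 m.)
Convert to SI: v₀ = 6.0 m/s, h = 11.0007 m
½mv₀² + mgh = ½mv² ⇒ v = √(v₀² + 2gh) = √(6.0² + 2·14.1·11.0007) = 18.61 m/s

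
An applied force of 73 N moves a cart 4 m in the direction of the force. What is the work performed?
W = F·d = (73)(4) = 292.0 J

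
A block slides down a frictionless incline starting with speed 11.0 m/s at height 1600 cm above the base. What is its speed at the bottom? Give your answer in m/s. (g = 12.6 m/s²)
Convert to SI: v₀ = 11.0 m/s, h = 16.0 m
½mv₀² + mgh = ½mv² ⇒ v = √(v₀² + 2gh) = √(11.0² + 2·12.6·16.0) = 22.9 m/s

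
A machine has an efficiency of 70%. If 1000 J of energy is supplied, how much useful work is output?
W_out = η·W_in = 0.7·1000 = 700.0 J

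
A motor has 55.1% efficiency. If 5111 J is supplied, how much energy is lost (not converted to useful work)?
W_lost = W_in(1 − η) = 5111·(1 − 0.551) = 2295 J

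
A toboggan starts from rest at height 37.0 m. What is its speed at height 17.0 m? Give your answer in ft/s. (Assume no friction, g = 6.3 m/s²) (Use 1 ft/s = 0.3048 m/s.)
mgh₁ = mgh₂ + ½mv² ⇒ v = √(2g(h₁−h₂)) = √(2·6.3·20.0) = 15.8745 m/s = 52.08 ft/s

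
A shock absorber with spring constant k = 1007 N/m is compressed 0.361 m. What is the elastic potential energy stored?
PE = ½kx² = ½(1007)(0.361)² = 65.62 J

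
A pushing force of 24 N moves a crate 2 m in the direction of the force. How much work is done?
W = F·d = (24)(2) = 48.0 J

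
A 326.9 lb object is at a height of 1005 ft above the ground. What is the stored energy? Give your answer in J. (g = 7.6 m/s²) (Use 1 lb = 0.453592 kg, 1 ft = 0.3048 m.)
Convert to SI: m = 148.279 kg, h = 306.324 m
PE = mgh = (148.279)(7.6)(306.324) = 345200 J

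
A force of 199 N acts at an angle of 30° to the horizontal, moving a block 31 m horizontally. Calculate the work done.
W = F·d·cosθ = (199)(31)cos(30°) = 5343 J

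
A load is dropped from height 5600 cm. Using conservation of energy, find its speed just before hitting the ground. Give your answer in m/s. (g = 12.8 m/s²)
Convert to SI: h = 56.0 m
mgh = ½mv² ⇒ v = √(2gh) = √(2·12.8·56.0) = 37.86 m/s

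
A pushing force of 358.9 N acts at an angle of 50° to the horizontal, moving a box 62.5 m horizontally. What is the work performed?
W = F·d·cosθ = (358.9)(62.5)cos(50°) = 14420 J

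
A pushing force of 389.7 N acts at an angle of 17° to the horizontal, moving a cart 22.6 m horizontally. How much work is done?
W = F·d·cosθ = (389.7)(22.6)cos(17°) = 8422 J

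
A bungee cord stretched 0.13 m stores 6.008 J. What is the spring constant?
k = 2·PE/x² = 2·6.008/(0.13)² = 711.0 N/m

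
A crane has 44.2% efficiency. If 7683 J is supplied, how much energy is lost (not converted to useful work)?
W_lost = W_in(1 − η) = 7683·(1 − 0.442) = 4287 J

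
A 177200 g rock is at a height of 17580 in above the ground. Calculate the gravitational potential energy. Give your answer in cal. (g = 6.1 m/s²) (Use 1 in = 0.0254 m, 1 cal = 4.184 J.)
Convert to SI: m = 177.2 kg, h = 446.532 m
PE = mgh = (177.2)(6.1)(446.532) = 482665 J = 115400 cal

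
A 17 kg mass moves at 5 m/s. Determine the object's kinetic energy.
KE = ½mv² = ½(17)(5)² = 212.5 J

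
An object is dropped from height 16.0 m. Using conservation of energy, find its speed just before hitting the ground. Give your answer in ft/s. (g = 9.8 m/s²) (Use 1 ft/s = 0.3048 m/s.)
mgh = ½mv² ⇒ v = √(2gh) = √(2·9.8·16.0) = 17.7088 m/s = 58.1 ft/s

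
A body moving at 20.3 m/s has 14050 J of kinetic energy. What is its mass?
m = 2·KE/v² = 2·14050/(20.3)² = 68.19 kg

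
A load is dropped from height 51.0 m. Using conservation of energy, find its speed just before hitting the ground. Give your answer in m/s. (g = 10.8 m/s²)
mgh = ½mv² ⇒ v = √(2gh) = √(2·10.8·51.0) = 33.19 m/s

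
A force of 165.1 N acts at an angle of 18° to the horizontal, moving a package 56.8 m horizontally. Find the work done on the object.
W = F·d·cosθ = (165.1)(56.8)cos(18°) = 8919 J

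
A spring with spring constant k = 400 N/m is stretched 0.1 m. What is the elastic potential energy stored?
PE = ½kx² = ½(400)(0.1)² = 2.0 J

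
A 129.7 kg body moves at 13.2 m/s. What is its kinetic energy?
KE = ½mv² = ½(129.7)(13.2)² = 11300 J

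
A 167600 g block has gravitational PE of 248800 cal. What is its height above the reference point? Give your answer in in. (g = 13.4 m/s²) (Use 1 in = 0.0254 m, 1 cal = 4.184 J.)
Convert to SI: m = 167.6 kg, PE = 1040980 J
h = PE/(mg) = 1040980/(167.6·13.4) = 463.514 m = 18250 in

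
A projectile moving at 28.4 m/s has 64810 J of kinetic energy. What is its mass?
m = 2·KE/v² = 2·64810/(28.4)² = 160.7 kg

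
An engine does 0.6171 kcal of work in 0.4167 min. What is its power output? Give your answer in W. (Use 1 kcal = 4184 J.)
Convert to SI: W = 2581.95 J, t = 25.002 s
P = W/t = 2581.95/25.002 = 103.3 W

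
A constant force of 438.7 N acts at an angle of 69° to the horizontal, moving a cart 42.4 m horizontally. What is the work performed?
W = F·d·cosθ = (438.7)(42.4)cos(69°) = 6666 J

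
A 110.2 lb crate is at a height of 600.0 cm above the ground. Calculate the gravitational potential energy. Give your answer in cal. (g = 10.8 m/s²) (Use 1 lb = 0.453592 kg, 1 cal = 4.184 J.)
Convert to SI: m = 49.9858 kg, h = 6.0 m
PE = mgh = (49.9858)(10.8)(6.0) = 3239.08 J = 774.2 cal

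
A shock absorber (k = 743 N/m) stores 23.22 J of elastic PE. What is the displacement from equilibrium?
x = √(2·PE/k) = √(2·23.22/743) = 0.25 m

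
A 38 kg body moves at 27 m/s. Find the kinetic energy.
KE = ½mv² = ½(38)(27)² = 13851.0 J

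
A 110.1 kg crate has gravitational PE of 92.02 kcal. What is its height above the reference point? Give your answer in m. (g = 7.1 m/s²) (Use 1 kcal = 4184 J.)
Convert to SI: m = 110.1 kg, PE = 385012 J
h = PE/(mg) = 385012/(110.1·7.1) = 492.5 m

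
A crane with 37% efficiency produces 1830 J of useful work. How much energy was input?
W_in = W_out/η = 1830/0.37 = 4946 J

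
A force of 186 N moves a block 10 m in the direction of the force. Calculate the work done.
W = F·d = (186)(10) = 1860 J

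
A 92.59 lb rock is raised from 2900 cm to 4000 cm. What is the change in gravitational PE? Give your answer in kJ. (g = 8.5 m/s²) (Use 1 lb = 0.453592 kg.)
Convert to SI: m = 41.9981 kg, Δh = 11.0 m
ΔPE = mgΔh = (41.9981)(8.5)(11.0) = 3926.82 J = 3.927 kJ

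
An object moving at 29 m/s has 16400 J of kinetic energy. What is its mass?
m = 2·KE/v² = 2·16400/(29)² = 39.0 kg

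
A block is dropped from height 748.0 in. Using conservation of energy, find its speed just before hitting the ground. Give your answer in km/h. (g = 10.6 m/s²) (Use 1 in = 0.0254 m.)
Convert to SI: h = 18.9992 m
mgh = ½mv² ⇒ v = √(2gh) = √(2·10.6·18.9992) = 20.0695 m/s = 72.25 km/h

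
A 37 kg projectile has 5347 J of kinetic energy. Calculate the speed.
v = √(2·KE/m) = √(2·5347/37) = 17.0 m/s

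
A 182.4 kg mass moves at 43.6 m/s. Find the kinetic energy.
KE = ½mv² = ½(182.4)(43.6)² = 173400 J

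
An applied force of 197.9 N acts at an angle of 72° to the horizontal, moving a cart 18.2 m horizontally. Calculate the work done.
W = F·d·cosθ = (197.9)(18.2)cos(72°) = 1113 J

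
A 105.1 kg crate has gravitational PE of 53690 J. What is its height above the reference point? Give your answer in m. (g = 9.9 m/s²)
h = PE/(mg) = 53690.0/(105.1·9.9) = 51.6 m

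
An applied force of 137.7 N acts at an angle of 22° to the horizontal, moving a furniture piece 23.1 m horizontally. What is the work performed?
W = F·d·cosθ = (137.7)(23.1)cos(22°) = 2949 J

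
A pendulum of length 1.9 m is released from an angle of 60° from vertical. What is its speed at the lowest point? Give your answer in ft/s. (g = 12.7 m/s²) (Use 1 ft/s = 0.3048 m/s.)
h = L(1 − cosθ) = 1.9(1 − cos60°) = 0.95 m
v = √(2gh) = √(2·12.7·0.95) = 4.91223 m/s = 16.12 ft/s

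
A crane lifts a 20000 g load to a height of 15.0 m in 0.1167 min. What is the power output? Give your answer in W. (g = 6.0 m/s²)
Convert to SI: m = 20.0 kg, h = 15.0 m, t = 7.002 s
P = mgh/t = (20.0)(6.0)(15.0)/7.002 = 257.1 W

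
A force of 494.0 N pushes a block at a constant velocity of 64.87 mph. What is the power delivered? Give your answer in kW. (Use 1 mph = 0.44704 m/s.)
Convert to SI: F = 494.0 N, v = 28.9995 m/s
P = Fv = (494.0)(28.9995) = 14325.7 W = 14.33 kW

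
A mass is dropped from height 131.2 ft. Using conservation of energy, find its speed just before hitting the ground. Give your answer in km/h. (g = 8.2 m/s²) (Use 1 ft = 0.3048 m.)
Convert to SI: h = 39.9898 m
mgh = ½mv² ⇒ v = √(2gh) = √(2·8.2·39.9898) = 25.6092 m/s = 92.19 km/h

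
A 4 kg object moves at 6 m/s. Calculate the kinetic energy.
KE = ½mv² = ½(4)(6)² = 72.0 J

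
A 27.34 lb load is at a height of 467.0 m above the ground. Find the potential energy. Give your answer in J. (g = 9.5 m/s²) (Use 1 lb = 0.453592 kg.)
Convert to SI: m = 12.4012 kg, h = 467.0 m
PE = mgh = (12.4012)(9.5)(467.0) = 55020 J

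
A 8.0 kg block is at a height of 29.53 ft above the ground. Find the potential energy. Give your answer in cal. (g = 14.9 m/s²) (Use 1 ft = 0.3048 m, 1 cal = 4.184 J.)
Convert to SI: m = 8.0 kg, h = 9.00074 m
PE = mgh = (8.0)(14.9)(9.00074) = 1072.89 J = 256.4 cal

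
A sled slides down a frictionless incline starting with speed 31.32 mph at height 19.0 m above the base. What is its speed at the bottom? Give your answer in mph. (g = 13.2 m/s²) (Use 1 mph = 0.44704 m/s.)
Convert to SI: v₀ = 14.0013 m/s, h = 19.0 m
½mv₀² + mgh = ½mv² ⇒ v = √(v₀² + 2gh) = √(14.0013² + 2·13.2·19.0) = 26.4128 m/s = 59.08 mph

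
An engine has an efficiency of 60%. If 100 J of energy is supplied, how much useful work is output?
W_out = η·W_in = 0.6·100 = 60.0 J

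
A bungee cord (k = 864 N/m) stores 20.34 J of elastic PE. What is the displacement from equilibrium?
x = √(2·PE/k) = √(2·20.34/864) = 0.217 m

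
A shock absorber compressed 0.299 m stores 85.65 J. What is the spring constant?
k = 2·PE/x² = 2·85.65/(0.299)² = 1916 N/m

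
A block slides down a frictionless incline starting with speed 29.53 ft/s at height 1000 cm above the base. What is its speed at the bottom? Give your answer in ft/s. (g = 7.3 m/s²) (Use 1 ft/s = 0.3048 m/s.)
Convert to SI: v₀ = 9.00074 m/s, h = 10.0 m
½mv₀² + mgh = ½mv² ⇒ v = √(v₀² + 2gh) = √(9.00074² + 2·7.3·10.0) = 15.067 m/s = 49.43 ft/s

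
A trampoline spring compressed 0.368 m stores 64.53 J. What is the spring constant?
k = 2·PE/x² = 2·64.53/(0.368)² = 953.0 N/m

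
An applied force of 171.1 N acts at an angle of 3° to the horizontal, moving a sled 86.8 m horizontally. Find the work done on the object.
W = F·d·cosθ = (171.1)(86.8)cos(3°) = 14830 J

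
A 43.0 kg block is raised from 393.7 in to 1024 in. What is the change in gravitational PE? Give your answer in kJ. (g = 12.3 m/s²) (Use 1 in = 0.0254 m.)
Convert to SI: m = 43.0 kg, Δh = 16.0096 m
ΔPE = mgΔh = (43.0)(12.3)(16.0096) = 8467.49 J = 8.467 kJ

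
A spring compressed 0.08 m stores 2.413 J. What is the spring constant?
k = 2·PE/x² = 2·2.413/(0.08)² = 754.1 N/m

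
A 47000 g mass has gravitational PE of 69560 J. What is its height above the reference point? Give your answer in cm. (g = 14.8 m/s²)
Convert to SI: m = 47.0 kg, PE = 69560.0 J
h = PE/(mg) = 69560.0/(47.0·14.8) = 100.0 m = 10000 cm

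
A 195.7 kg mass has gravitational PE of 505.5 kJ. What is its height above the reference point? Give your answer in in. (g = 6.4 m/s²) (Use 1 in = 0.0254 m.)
Convert to SI: m = 195.7 kg, PE = 505500 J
h = PE/(mg) = 505500/(195.7·6.4) = 403.599 m = 15890 in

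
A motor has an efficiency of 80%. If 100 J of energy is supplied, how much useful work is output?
W_out = η·W_in = 0.8·100 = 80.0 J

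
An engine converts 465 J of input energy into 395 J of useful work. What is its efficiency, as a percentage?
η = W_out/W_in = 395/465 = 84.95%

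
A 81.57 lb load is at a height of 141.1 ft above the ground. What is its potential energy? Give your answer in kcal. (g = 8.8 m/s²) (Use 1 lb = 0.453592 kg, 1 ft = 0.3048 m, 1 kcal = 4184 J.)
Convert to SI: m = 36.9995 kg, h = 43.0073 m
PE = mgh = (36.9995)(8.8)(43.0073) = 14003.0 J = 3.347 kcal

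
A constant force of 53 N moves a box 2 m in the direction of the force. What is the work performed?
W = F·d = (53)(2) = 106.0 J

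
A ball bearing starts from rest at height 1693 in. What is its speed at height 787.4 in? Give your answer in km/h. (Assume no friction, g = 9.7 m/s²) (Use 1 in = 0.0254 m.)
Convert to SI: h₁−h₂ = 23.0022 m
mgh₁ = mgh₂ + ½mv² ⇒ v = √(2g(h₁−h₂)) = √(2·9.7·23.0022) = 21.1245 m/s = 76.05 km/h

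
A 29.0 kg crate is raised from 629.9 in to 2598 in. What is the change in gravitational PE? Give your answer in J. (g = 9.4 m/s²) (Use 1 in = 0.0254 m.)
Convert to SI: m = 29.0 kg, Δh = 49.9897 m
ΔPE = mgΔh = (29.0)(9.4)(49.9897) = 13630 J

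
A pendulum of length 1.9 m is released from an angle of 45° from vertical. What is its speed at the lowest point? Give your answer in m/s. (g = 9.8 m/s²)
h = L(1 − cosθ) = 1.9(1 − cos45°) = 0.556497 m
v = √(2gh) = √(2·9.8·0.556497) = 3.303 m/s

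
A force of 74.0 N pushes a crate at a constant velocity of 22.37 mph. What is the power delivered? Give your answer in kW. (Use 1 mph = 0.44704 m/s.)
Convert to SI: F = 74.0 N, v = 10.0003 m/s
P = Fv = (74.0)(10.0003) = 740.021 W = 0.74 kW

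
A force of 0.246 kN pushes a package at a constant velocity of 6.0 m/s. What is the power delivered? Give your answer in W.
Convert to SI: F = 246.0 N, v = 6.0 m/s
P = Fv = (246.0)(6.0) = 1476 W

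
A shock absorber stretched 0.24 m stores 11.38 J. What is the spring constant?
k = 2·PE/x² = 2·11.38/(0.24)² = 395.1 N/m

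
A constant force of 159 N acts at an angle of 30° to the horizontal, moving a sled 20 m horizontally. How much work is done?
W = F·d·cosθ = (159)(20)cos(30°) = 2754 J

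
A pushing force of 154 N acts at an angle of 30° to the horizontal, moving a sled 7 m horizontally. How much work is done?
W = F·d·cosθ = (154)(7)cos(30°) = 933.6 J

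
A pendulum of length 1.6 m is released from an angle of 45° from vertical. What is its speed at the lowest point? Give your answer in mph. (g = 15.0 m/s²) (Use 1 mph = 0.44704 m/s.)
h = L(1 − cosθ) = 1.6(1 − cos45°) = 0.468629 m
v = √(2gh) = √(2·15.0·0.468629) = 3.74952 m/s = 8.387 mph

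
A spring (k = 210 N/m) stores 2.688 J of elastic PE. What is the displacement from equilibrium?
x = √(2·PE/k) = √(2·2.688/210) = 0.16 m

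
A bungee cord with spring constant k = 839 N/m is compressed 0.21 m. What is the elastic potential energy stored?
PE = ½kx² = ½(839)(0.21)² = 18.5 J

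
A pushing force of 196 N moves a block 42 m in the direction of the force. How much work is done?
W = F·d = (196)(42) = 8232 J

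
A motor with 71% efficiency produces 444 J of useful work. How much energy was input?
W_in = W_out/η = 444/0.71 = 625.4 J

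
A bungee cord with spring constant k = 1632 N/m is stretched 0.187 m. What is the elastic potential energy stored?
PE = ½kx² = ½(1632)(0.187)² = 28.53 J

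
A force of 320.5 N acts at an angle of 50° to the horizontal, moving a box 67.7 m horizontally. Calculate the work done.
W = F·d·cosθ = (320.5)(67.7)cos(50°) = 13950 J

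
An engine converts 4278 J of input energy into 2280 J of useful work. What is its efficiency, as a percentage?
η = W_out/W_in = 2280/4278 = 53.3%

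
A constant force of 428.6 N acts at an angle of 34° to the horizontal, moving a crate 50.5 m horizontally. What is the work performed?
W = F·d·cosθ = (428.6)(50.5)cos(34°) = 17940 J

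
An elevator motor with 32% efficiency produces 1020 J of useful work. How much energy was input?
W_in = W_out/η = 1020/0.32 = 3188 J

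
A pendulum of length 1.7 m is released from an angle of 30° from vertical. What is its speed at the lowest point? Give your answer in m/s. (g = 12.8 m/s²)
h = L(1 − cosθ) = 1.7(1 − cos30°) = 0.227757 m
v = √(2gh) = √(2·12.8·0.227757) = 2.415 m/s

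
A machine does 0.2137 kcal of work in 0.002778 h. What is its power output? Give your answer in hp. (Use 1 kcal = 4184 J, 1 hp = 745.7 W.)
Convert to SI: W = 894.121 J, t = 10.0008 s
P = W/t = 894.121/10.0008 = 89.4049 W = 0.1199 hp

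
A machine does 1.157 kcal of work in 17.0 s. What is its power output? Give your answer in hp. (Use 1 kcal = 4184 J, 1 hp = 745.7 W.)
Convert to SI: W = 4840.89 J, t = 17.0 s
P = W/t = 4840.89/17.0 = 284.758 W = 0.3819 hp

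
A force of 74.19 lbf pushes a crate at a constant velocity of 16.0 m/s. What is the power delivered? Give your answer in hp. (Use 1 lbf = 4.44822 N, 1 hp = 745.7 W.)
Convert to SI: F = 330.013 N, v = 16.0 m/s
P = Fv = (330.013)(16.0) = 5280.22 W = 7.081 hp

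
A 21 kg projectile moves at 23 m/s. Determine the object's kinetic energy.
KE = ½mv² = ½(21)(23)² = 5554.5 J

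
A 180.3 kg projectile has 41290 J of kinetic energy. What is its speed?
v = √(2·KE/m) = √(2·41290/180.3) = 21.4 m/s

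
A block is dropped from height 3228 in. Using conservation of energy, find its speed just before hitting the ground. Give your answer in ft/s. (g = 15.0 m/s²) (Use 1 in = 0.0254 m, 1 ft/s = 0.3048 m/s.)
Convert to SI: h = 81.9912 m
mgh = ½mv² ⇒ v = √(2gh) = √(2·15.0·81.9912) = 49.5957 m/s = 162.7 ft/s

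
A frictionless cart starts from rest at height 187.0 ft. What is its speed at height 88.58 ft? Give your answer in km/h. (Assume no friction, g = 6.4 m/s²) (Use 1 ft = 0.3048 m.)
Convert to SI: h₁−h₂ = 29.9984 m
mgh₁ = mgh₂ + ½mv² ⇒ v = √(2g(h₁−h₂)) = √(2·6.4·29.9984) = 19.5954 m/s = 70.54 km/h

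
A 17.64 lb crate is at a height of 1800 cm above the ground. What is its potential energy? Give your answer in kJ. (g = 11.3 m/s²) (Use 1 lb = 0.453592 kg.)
Convert to SI: m = 8.00136 kg, h = 18.0 m
PE = mgh = (8.00136)(11.3)(18.0) = 1627.48 J = 1.627 kJ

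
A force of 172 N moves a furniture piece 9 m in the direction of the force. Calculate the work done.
W = F·d = (172)(9) = 1548 J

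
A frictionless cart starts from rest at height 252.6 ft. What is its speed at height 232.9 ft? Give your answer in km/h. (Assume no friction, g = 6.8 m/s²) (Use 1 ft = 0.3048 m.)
Convert to SI: h₁−h₂ = 6.00456 m
mgh₁ = mgh₂ + ½mv² ⇒ v = √(2g(h₁−h₂)) = √(2·6.8·6.00456) = 9.0367 m/s = 32.53 km/h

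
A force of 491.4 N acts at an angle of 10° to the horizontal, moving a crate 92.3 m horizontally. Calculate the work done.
W = F·d·cosθ = (491.4)(92.3)cos(10°) = 44670 J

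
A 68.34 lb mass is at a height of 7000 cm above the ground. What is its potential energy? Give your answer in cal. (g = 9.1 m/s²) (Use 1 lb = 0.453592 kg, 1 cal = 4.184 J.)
Convert to SI: m = 30.9985 kg, h = 70.0 m
PE = mgh = (30.9985)(9.1)(70.0) = 19746.0 J = 4719 cal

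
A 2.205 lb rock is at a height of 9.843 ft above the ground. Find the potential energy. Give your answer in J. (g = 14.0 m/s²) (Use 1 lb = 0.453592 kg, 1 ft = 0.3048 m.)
Convert to SI: m = 1.00017 kg, h = 3.00015 m
PE = mgh = (1.00017)(14.0)(3.00015) = 42.01 J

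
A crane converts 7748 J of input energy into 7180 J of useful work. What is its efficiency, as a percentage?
η = W_out/W_in = 7180/7748 = 92.67%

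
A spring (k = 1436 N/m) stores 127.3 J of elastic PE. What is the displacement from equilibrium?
x = √(2·PE/k) = √(2·127.3/1436) = 0.4211 m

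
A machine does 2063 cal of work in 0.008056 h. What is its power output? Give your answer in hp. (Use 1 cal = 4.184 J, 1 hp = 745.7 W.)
Convert to SI: W = 8631.59 J, t = 29.0016 s
P = W/t = 8631.59/29.0016 = 297.625 W = 0.3991 hp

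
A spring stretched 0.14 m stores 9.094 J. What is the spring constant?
k = 2·PE/x² = 2·9.094/(0.14)² = 928.0 N/m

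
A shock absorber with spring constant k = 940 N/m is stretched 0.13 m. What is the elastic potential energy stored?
PE = ½kx² = ½(940)(0.13)² = 7.943 J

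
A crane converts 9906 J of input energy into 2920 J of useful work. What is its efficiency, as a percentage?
η = W_out/W_in = 2920/9906 = 29.48%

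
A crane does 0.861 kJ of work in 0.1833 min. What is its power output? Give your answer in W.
Convert to SI: W = 861.0 J, t = 10.998 s
P = W/t = 861.0/10.998 = 78.29 W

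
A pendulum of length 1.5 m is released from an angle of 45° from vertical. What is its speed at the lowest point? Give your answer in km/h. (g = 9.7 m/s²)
h = L(1 − cosθ) = 1.5(1 − cos45°) = 0.43934 m
v = √(2gh) = √(2·9.7·0.43934) = 2.91945 m/s = 10.51 km/h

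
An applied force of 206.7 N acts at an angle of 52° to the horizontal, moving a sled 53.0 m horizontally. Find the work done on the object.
W = F·d·cosθ = (206.7)(53.0)cos(52°) = 6745 J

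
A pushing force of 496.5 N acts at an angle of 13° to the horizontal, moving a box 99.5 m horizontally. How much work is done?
W = F·d·cosθ = (496.5)(99.5)cos(13°) = 48140 J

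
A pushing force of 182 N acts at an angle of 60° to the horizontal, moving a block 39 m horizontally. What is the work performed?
W = F·d·cosθ = (182)(39)cos(60°) = 3549 J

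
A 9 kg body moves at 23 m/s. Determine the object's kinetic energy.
KE = ½mv² = ½(9)(23)² = 2380.5 J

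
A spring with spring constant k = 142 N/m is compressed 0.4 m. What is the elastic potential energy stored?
PE = ½kx² = ½(142)(0.4)² = 11.36 J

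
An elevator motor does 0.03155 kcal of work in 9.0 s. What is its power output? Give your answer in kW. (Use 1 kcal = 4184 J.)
Convert to SI: W = 132.005 J, t = 9.0 s
P = W/t = 132.005/9.0 = 14.6672 W = 0.01467 kW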